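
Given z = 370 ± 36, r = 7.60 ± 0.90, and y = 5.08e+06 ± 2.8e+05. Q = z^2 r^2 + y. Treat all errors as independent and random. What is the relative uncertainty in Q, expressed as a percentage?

18.8%

Let p = z^2·r^2 = 7.91e+06. δp/p = √((2·δz/z)² + (2·δr/r)²) = √(0.0379 + 0.0561) = 0.307, so δp = 2.42e+06.
Q = p + y: δQ = √(δp² + δy²) = √(5.88e+12 + 7.84e+10) = 2.44e+06
Q = 1.3e+07, so δQ/Q = 2.44e+06/1.3e+07 = 0.188.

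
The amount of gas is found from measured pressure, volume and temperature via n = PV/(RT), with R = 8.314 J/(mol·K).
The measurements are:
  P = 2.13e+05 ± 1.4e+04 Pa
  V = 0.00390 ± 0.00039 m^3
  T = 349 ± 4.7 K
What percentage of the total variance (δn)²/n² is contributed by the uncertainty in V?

69.0%

(δn/n)² = (1·δP/P)² + (1·δV/V)² + (-1·δT/T)²
  P term: (1×0.0657)² = 0.00432
  V term: (1×0.100)² = 0.0100
  T term: (-1×0.0135)² = 0.000181
Total = 0.0145. Share from V = 0.0100/0.0145 = 0.690.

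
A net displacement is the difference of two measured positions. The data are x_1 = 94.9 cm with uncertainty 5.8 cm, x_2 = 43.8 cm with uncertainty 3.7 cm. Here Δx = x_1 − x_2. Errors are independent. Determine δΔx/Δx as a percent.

For a sum/difference, combine absolute errors in quadrature:
  (δx_1)² = 33.6;  (δx_2)² = 13.7
δΔx = √(47.3) = 6.88 cm
Δx = 51.1 cm, so δΔx/Δx = 6.88/51.1 = 0.135.

13.5%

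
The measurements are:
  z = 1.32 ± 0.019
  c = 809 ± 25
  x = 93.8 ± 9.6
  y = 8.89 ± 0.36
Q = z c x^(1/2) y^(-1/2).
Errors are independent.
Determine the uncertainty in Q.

Each factor contributes (exponent × relative error)² to (δQ/Q)²:
  (1·δz/z)² = (1×0.0144)² = 0.000207;  (1·δc/c)² = (1×0.0309)² = 0.000955;  (½·δx/x)² = (0.5×0.102)² = 0.00262;  (−½·δy/y)² = (-0.5×0.0405)² = 0.000410
δQ/Q = √(0.00419) = 0.0647
Q = 3470, so δQ = 0.0647 × 3470 = 225.

225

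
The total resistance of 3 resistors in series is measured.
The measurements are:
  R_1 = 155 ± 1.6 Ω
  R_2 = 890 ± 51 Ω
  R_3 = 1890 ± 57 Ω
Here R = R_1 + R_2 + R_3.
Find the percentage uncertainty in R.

2.61%

R is a linear combination, so absolute uncertainties add in quadrature:
  (δR_1)² = 2.56;  (δR_2)² = 2600;  (δR_3)² = 3250
δR = √(5850) = 76.5 Ω
R = 2940 Ω, so δR/R = 76.5/2940 = 0.0261.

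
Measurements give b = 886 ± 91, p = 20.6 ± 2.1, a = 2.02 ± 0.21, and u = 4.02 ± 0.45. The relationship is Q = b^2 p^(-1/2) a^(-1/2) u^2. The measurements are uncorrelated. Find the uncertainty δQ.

6.14e+05

Since Q is a product/quotient, work with relative uncertainties:
  (2·δb/b)² = (2×0.103)² = 0.0422;  (−½·δp/p)² = (-0.5×0.102)² = 0.00260;  (−½·δa/a)² = (-0.5×0.104)² = 0.00270;  (2·δu/u)² = (2×0.112)² = 0.0501
δQ/Q = √(0.0976) = 0.312
Q = 1.97e+06, so δQ = 0.312 × 1.97e+06 = 6.14e+05.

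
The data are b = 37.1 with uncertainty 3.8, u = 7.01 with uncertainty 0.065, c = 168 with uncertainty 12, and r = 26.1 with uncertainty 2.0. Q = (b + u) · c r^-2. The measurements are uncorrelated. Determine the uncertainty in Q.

Let w = b + u = 44.1. δw = √(δb² + δu²) = √(14.4 + 0.00423) = 3.80, so δw/w = 0.0862.
Q is then a monomial in w, c, r:
δQ/Q = √((δw/w)² + (1·δc/c)² + (-2·δr/r)²) = √(0.00742 + 0.00510 + 0.0235) = 0.190
Q = 10.9, so δQ = 0.190 × 10.9 = 2.06.

2.06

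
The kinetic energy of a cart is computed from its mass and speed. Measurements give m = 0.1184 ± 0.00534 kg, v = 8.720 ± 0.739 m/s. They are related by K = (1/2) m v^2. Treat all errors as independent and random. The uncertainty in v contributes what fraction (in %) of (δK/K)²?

(δK/K)² = (1·δm/m)² + (2·δv/v)²
  m term: (1×0.0451)² = 0.00203
  v term: (2×0.0847)² = 0.0287
Total = 0.0308. Share from v = 0.0287/0.0308 = 0.934.

93.4%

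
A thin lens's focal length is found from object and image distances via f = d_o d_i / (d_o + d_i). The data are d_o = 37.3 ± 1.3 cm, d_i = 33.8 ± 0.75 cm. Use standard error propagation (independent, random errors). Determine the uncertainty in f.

0.359 cm

∂f/∂d_o = (d_i/(d_o+d_i))² = 0.226;  ∂f/∂d_i = (d_o/(d_o+d_i))² = 0.275
δf = √((∂f/∂d_o · δd_o)² + (∂f/∂d_i · δd_i)²) = √(0.0863 + 0.0426) = 0.359 cm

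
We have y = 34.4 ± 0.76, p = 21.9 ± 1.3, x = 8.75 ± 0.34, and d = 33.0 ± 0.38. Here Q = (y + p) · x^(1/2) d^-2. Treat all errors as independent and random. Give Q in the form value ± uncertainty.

Let u = y + p = 56.3. δu = √(δy² + δp²) = √(0.578 + 1.69) = 1.51, so δu/u = 0.0267.
Q is then a monomial in u, x, d:
δQ/Q = √((δu/u)² + (½·δx/x)² + (-2·δd/d)²) = √(0.000715 + 0.000377 + 0.000530) = 0.0403
Q = 0.153, so δQ = 0.0403 × 0.153 = 0.00616.

0.153 ± 0.00616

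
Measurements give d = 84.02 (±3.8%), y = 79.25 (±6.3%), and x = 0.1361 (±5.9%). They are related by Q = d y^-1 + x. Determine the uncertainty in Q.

Let p = d·y^-1 = 1.060. δp/p = √((1·δd/d)² + (-1·δy/y)²) = √(0.00144 + 0.00397) = 0.0736, so δp = 0.0780.
Q = p + x: δQ = √(δp² + δx²) = √(0.00608 + 6.45e-05) = 0.0784

0.0784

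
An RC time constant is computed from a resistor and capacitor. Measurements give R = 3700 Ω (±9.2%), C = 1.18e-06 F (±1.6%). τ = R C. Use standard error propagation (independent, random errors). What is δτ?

Each factor contributes (exponent × relative error)² to (δτ/τ)²:
  (1·δR/R)² = (1×0.0920)² = 0.00846;  (1·δC/C)² = (1×0.0160)² = 0.000256
δτ/τ = √(0.00872) = 0.0934
τ = 0.00437 s, so δτ = 0.0934 × 0.00437 = 0.000408 s.

0.000408 s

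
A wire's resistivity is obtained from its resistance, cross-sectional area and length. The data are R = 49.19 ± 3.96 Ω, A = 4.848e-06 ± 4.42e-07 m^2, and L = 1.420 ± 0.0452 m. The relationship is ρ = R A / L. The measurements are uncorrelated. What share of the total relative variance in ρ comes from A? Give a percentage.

52.6%

(δρ/ρ)² = (1·δR/R)² + (1·δA/A)² + (-1·δL/L)²
  R term: (1×0.0805)² = 0.00648
  A term: (1×0.0912)² = 0.00831
  L term: (-1×0.0318)² = 0.00101
Total = 0.0158. Share from A = 0.00831/0.0158 = 0.526.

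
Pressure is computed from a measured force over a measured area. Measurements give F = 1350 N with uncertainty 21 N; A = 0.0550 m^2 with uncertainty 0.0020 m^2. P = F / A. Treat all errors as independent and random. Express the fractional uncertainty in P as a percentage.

For a monomial P ∝ F, A^-1, fractional errors add in quadrature:
  (1·δF/F)² = (1×0.0156)² = 0.000242;  (-1·δA/A)² = (-1×0.0364)² = 0.00132
δP/P = √(0.00156) = 0.0396

3.96%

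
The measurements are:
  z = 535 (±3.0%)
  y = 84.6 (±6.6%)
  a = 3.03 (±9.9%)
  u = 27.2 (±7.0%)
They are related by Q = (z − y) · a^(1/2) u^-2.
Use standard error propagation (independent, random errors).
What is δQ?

0.162

Let w = z − y = 450. δw = √(δz² + δy²) = √(258 + 31.2) = 17.0, so δw/w = 0.0377.
Q is then a monomial in w, a, u:
δQ/Q = √((δw/w)² + (½·δa/a)² + (-2·δu/u)²) = √(0.00142 + 0.00245 + 0.0196) = 0.153
Q = 1.06, so δQ = 0.153 × 1.06 = 0.162.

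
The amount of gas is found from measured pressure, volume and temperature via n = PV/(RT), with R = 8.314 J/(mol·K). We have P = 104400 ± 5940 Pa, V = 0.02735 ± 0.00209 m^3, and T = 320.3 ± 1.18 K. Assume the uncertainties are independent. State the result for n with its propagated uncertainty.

Products/powers → add relative errors in quadrature, weighted by exponent:
  (1·δP/P)² = (1×0.0569)² = 0.00324;  (1·δV/V)² = (1×0.0764)² = 0.00584;  (-1·δT/T)² = (-1×0.00368)² = 1.36e-05
δn/n = √(0.00909) = 0.0953
n = 1.072 mol, so δn = 0.0953 × 1.072 = 0.102 mol.

1.072 ± 0.102 mol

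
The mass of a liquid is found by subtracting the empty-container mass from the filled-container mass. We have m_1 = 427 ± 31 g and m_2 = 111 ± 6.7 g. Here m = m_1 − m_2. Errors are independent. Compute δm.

31.7 g

Each term contributes (cᵢ δxᵢ)² to (δm)²:
  (δm_1)² = 961;  (δm_2)² = 44.9
δm = √(1010) = 31.7 g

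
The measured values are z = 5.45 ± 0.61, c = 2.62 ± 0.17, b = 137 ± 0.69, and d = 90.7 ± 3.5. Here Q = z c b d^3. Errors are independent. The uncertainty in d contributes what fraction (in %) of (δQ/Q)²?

(δQ/Q)² = (1·δz/z)² + (1·δc/c)² + (1·δb/b)² + (3·δd/d)²
  z term: (1×0.112)² = 0.0125
  c term: (1×0.0649)² = 0.00421
  b term: (1×0.00504)² = 2.54e-05
  d term: (3×0.0386)² = 0.0134
Total = 0.0302. Share from d = 0.0134/0.0302 = 0.444.

44.4%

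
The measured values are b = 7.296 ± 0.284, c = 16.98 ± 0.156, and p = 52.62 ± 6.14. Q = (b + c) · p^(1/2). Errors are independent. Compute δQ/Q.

0.0599

Let u = b + c = 24.28. δu = √(δb² + δc²) = √(0.0807 + 0.0243) = 0.324, so δu/u = 0.0133.
Q is then a monomial in u, p:
δQ/Q = √((δu/u)² + (½·δp/p)²) = √(0.000178 + 0.00340) = 0.0599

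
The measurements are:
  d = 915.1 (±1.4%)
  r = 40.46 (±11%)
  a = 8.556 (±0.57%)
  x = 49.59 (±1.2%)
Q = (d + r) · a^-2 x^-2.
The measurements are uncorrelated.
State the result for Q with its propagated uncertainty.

Let u = d + r = 955.6. δu = √(δd² + δr²) = √(164 + 19.8) = 13.6, so δu/u = 0.0142.
Q is then a monomial in u, a, x:
δQ/Q = √((δu/u)² + (-2·δa/a)² + (-2·δx/x)²) = √(0.000201 + 0.000130 + 0.000576) = 0.0301
Q = 0.005308, so δQ = 0.0301 × 0.005308 = 0.000160.

0.005308 ± 0.000160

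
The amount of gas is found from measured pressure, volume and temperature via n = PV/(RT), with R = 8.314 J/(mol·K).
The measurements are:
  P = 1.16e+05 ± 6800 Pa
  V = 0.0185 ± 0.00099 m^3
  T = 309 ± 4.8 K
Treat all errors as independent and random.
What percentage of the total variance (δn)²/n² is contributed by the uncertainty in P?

(δn/n)² = (1·δP/P)² + (1·δV/V)² + (-1·δT/T)²
  P term: (1×0.0586)² = 0.00344
  V term: (1×0.0535)² = 0.00286
  T term: (-1×0.0155)² = 0.000241
Total = 0.00654. Share from P = 0.00344/0.00654 = 0.525.

52.5%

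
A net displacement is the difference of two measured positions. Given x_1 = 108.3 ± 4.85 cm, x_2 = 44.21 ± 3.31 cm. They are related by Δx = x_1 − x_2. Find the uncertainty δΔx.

5.87 cm

Sums and differences: (δΔx)² = Σ (cᵢ δxᵢ)².
  (δx_1)² = 23.5;  (δx_2)² = 11.0
δΔx = √(34.5) = 5.87 cm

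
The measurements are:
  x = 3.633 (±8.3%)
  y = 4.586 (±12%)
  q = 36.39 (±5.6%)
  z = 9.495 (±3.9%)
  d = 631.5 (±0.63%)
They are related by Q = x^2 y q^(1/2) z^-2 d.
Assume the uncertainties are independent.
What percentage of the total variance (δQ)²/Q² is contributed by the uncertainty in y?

29.5%

(δQ/Q)² = (2·δx/x)² + (1·δy/y)² + (½·δq/q)² + (-2·δz/z)² + (1·δd/d)²
  x term: (2×0.0830)² = 0.0276
  y term: (1×0.120)² = 0.0144
  q term: (0.5×0.0560)² = 0.000784
  z term: (-2×0.0390)² = 0.00608
  d term: (1×0.00630)² = 3.97e-05
Total = 0.0489. Share from y = 0.0144/0.0489 = 0.295.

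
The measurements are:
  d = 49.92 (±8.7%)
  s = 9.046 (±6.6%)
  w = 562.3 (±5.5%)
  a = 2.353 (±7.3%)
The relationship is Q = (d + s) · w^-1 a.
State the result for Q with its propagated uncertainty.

Let u = d + s = 58.97. δu = √(δd² + δs²) = √(18.9 + 0.356) = 4.38, so δu/u = 0.0743.
Q is then a monomial in u, w, a:
δQ/Q = √((δu/u)² + (-1·δw/w)² + (1·δa/a)²) = √(0.00553 + 0.00302 + 0.00533) = 0.118
Q = 0.2467, so δQ = 0.118 × 0.2467 = 0.0291.

0.2467 ± 0.0291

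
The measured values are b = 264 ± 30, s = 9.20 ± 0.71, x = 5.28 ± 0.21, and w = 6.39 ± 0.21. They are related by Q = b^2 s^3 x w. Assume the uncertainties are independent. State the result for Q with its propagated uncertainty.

Q is a product of powers, so relative uncertainties combine in quadrature:
  (2·δb/b)² = (2×0.114)² = 0.0517;  (3·δs/s)² = (3×0.0772)² = 0.0536;  (1·δx/x)² = (1×0.0398)² = 0.00158;  (1·δw/w)² = (1×0.0329)² = 0.00108
δQ/Q = √(0.108) = 0.329
Q = 1.83e+09, so δQ = 0.329 × 1.83e+09 = 6.02e+08.

(1.83 ± 0.602) × 10^9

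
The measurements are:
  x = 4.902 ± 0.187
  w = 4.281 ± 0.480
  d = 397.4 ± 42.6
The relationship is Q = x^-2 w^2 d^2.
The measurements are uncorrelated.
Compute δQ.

38500

Q is a product of powers, so relative uncertainties combine in quadrature:
  (-2·δx/x)² = (-2×0.0381)² = 0.00582;  (2·δw/w)² = (2×0.112)² = 0.0503;  (2·δd/d)² = (2×0.107)² = 0.0460
δQ/Q = √(0.102) = 0.319
Q = 120400, so δQ = 0.319 × 120400 = 38500.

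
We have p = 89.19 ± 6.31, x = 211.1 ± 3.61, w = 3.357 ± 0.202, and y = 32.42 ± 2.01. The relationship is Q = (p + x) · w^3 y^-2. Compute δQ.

2.38

Let u = p + x = 300.3. δu = √(δp² + δx²) = √(39.8 + 13.0) = 7.27, so δu/u = 0.0242.
Q is then a monomial in u, w, y:
δQ/Q = √((δu/u)² + (3·δw/w)² + (-2·δy/y)²) = √(0.000586 + 0.0326 + 0.0154) = 0.220
Q = 10.81, so δQ = 0.220 × 10.81 = 2.38.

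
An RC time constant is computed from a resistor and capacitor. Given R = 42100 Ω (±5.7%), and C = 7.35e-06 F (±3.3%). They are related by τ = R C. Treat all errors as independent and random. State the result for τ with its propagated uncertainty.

0.309 ± 0.0204 s

For a monomial τ ∝ R, C, fractional errors add in quadrature:
  (1·δR/R)² = (1×0.0570)² = 0.00325;  (1·δC/C)² = (1×0.0330)² = 0.00109
δτ/τ = √(0.00434) = 0.0659
τ = 0.309 s, so δτ = 0.0659 × 0.309 = 0.0204 s.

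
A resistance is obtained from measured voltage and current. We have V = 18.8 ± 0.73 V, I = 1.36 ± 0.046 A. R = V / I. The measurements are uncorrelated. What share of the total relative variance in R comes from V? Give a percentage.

56.9%

(δR/R)² = (1·δV/V)² + (-1·δI/I)²
  V term: (1×0.0388)² = 0.00151
  I term: (-1×0.0338)² = 0.00114
Total = 0.00265. Share from V = 0.00151/0.00265 = 0.569.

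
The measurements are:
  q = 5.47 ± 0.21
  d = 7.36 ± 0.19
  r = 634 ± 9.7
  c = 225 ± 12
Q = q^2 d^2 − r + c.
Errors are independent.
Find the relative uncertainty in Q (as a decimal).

0.124

Let p = q^2·d^2 = 1620. δp/p = √((2·δq/q)² + (2·δd/d)²) = √(0.00590 + 0.00267) = 0.0925, so δp = 150.
Q = p − r + c: δQ = √(δp² + δr² + δc²) = √(22500 + 94.1 + 144) = 151
Q = 1210, so δQ/Q = 151/1210 = 0.124.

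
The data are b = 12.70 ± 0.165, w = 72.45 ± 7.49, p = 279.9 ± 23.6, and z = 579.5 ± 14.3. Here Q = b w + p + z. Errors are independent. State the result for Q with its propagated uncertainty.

1780 ± 99.8

Let h = b·w = 920.1. δh/h = √((1·δb/b)² + (1·δw/w)²) = √(0.000169 + 0.0107) = 0.104, so δh = 95.9.
Q = h + p + z: δQ = √(δh² + δp² + δz²) = √(9190 + 557 + 204) = 99.8
Q = 1780.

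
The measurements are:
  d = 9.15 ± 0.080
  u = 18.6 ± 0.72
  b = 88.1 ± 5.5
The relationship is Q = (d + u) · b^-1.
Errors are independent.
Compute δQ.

0.0213

Let w = d + u = 27.8. δw = √(δd² + δu²) = √(0.00640 + 0.518) = 0.724, so δw/w = 0.0261.
Q is then a monomial in w, b:
δQ/Q = √((δw/w)² + (-1·δb/b)²) = √(0.000682 + 0.00390) = 0.0677
Q = 0.315, so δQ = 0.0677 × 0.315 = 0.0213.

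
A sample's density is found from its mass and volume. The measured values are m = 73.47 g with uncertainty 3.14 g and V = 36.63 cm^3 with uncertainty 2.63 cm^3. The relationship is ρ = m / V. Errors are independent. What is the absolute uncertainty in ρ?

Products/powers → add relative errors in quadrature, weighted by exponent:
  (1·δm/m)² = (1×0.0427)² = 0.00183;  (-1·δV/V)² = (-1×0.0718)² = 0.00516
δρ/ρ = √(0.00698) = 0.0836
ρ = 2.006 g/cm^3, so δρ = 0.0836 × 2.006 = 0.168 g/cm^3.

0.168 g/cm^3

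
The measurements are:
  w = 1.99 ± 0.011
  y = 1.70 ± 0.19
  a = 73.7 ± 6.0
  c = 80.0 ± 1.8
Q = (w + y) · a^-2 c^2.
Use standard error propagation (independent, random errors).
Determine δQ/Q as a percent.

Let u = w + y = 3.69. δu = √(δw² + δy²) = √(0.000121 + 0.0361) = 0.190, so δu/u = 0.0516.
Q is then a monomial in u, a, c:
δQ/Q = √((δu/u)² + (-2·δa/a)² + (2·δc/c)²) = √(0.00266 + 0.0265 + 0.00202) = 0.177

17.7%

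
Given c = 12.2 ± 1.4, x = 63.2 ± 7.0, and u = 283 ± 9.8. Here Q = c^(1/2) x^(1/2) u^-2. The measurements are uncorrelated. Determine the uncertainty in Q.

Q is a product of powers, so relative uncertainties combine in quadrature:
  (½·δc/c)² = (0.5×0.115)² = 0.00329;  (½·δx/x)² = (0.5×0.111)² = 0.00307;  (-2·δu/u)² = (-2×0.0346)² = 0.00480
δQ/Q = √(0.0112) = 0.106
Q = 0.000347, so δQ = 0.106 × 0.000347 = 3.66e-05.

3.66e-05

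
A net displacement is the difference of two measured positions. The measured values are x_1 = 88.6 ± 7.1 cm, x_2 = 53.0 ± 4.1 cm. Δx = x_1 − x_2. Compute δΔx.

Δx is a linear combination, so absolute uncertainties add in quadrature:
  (δx_1)² = 50.4;  (δx_2)² = 16.8
δΔx = √(67.2) = 8.20 cm

8.20 cm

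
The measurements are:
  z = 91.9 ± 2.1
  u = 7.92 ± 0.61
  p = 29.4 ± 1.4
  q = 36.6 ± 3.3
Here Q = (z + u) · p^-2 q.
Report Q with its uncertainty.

4.23 ± 0.562

Let w = z + u = 99.8. δw = √(δz² + δu²) = √(4.41 + 0.372) = 2.19, so δw/w = 0.0219.
Q is then a monomial in w, p, q:
δQ/Q = √((δw/w)² + (-2·δp/p)² + (1·δq/q)²) = √(0.000480 + 0.00907 + 0.00813) = 0.133
Q = 4.23, so δQ = 0.133 × 4.23 = 0.562.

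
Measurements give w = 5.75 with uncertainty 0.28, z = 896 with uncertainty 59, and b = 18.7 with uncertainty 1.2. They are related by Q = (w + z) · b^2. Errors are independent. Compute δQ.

Let u = w + z = 902. δu = √(δw² + δz²) = √(0.0784 + 3480) = 59.0, so δu/u = 0.0654.
Q is then a monomial in u, b:
δQ/Q = √((δu/u)² + (2·δb/b)²) = √(0.00428 + 0.0165) = 0.144
Q = 3.15e+05, so δQ = 0.144 × 3.15e+05 = 45400.

45400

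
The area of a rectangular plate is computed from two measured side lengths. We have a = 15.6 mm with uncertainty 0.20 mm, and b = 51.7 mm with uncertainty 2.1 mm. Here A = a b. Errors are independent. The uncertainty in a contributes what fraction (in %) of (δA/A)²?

(δA/A)² = (1·δa/a)² + (1·δb/b)²
  a term: (1×0.0128)² = 0.000164
  b term: (1×0.0406)² = 0.00165
Total = 0.00181. Share from a = 0.000164/0.00181 = 0.0906.

9.06%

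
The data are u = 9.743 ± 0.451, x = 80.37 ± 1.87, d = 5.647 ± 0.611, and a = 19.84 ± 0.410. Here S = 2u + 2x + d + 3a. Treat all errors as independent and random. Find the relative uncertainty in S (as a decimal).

0.0166

Each term contributes (cᵢ δxᵢ)² to (δS)²:
  (2·δu)² = 0.814;  (2·δx)² = 14.0;  (δd)² = 0.373;  (3·δa)² = 1.51
δS = √(16.7) = 4.09
S = 245.4, so δS/S = 4.09/245.4 = 0.0166.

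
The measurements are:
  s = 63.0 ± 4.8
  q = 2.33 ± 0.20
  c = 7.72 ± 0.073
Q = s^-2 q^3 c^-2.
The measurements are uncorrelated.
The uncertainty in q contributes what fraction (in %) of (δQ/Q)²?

(δQ/Q)² = (-2·δs/s)² + (3·δq/q)² + (-2·δc/c)²
  s term: (-2×0.0762)² = 0.0232
  q term: (3×0.0858)² = 0.0663
  c term: (-2×0.00946)² = 0.000358
Total = 0.0899. Share from q = 0.0663/0.0899 = 0.738.

73.8%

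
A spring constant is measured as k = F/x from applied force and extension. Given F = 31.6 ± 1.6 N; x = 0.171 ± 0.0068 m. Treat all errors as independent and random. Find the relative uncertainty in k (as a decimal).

Products/powers → add relative errors in quadrature, weighted by exponent:
  (1·δF/F)² = (1×0.0506)² = 0.00256;  (-1·δx/x)² = (-1×0.0398)² = 0.00158
δk/k = √(0.00415) = 0.0644

0.0644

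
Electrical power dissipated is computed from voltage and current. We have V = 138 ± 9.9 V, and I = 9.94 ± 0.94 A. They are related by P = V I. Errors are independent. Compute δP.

Products/powers → add relative errors in quadrature, weighted by exponent:
  (1·δV/V)² = (1×0.0717)² = 0.00515;  (1·δI/I)² = (1×0.0946)² = 0.00894
δP/P = √(0.0141) = 0.119
P = 1370 W, so δP = 0.119 × 1370 = 163 W.

163 W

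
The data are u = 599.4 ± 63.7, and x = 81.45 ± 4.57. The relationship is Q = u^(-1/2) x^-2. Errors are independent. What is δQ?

Products/powers → add relative errors in quadrature, weighted by exponent:
  (−½·δu/u)² = (-0.5×0.106)² = 0.00282;  (-2·δx/x)² = (-2×0.0561)² = 0.0126
δQ/Q = √(0.0154) = 0.124
Q = 6.157e-06, so δQ = 0.124 × 6.157e-06 = 7.64e-07.

7.64e-07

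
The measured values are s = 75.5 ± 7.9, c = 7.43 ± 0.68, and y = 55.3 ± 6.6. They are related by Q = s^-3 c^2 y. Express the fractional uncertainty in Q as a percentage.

Products/powers → add relative errors in quadrature, weighted by exponent:
  (-3·δs/s)² = (-3×0.105)² = 0.0985;  (2·δc/c)² = (2×0.0915)² = 0.0335;  (1·δy/y)² = (1×0.119)² = 0.0142
δQ/Q = √(0.146) = 0.382

38.2%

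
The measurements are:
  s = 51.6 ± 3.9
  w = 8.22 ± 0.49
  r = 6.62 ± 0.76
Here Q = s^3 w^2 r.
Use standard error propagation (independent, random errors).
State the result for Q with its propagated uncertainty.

Since Q is a product/quotient, work with relative uncertainties:
  (3·δs/s)² = (3×0.0756)² = 0.0514;  (2·δw/w)² = (2×0.0596)² = 0.0142;  (1·δr/r)² = (1×0.115)² = 0.0132
δQ/Q = √(0.0788) = 0.281
Q = 6.15e+07, so δQ = 0.281 × 6.15e+07 = 1.73e+07.

(6.15 ± 1.73) × 10^7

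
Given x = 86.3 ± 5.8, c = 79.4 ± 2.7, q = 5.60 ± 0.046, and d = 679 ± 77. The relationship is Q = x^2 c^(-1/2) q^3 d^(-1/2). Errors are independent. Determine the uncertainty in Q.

Each factor contributes (exponent × relative error)² to (δQ/Q)²:
  (2·δx/x)² = (2×0.0672)² = 0.0181;  (−½·δc/c)² = (-0.5×0.0340)² = 0.000289;  (3·δq/q)² = (3×0.00821)² = 0.000607;  (−½·δd/d)² = (-0.5×0.113)² = 0.00322
δQ/Q = √(0.0222) = 0.149
Q = 5630, so δQ = 0.149 × 5630 = 839.

839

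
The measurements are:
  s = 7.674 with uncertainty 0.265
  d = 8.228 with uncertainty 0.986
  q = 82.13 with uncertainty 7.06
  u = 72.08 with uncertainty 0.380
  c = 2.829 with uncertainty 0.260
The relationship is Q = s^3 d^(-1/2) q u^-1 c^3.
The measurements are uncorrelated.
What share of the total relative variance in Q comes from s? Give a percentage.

(δQ/Q)² = (3·δs/s)² + (−½·δd/d)² + (1·δq/q)² + (-1·δu/u)² + (3·δc/c)²
  s term: (3×0.0345)² = 0.0107
  d term: (-0.5×0.120)² = 0.00359
  q term: (1×0.0860)² = 0.00739
  u term: (-1×0.00527)² = 2.78e-05
  c term: (3×0.0919)² = 0.0760
Total = 0.0978. Share from s = 0.0107/0.0978 = 0.110.

11.0%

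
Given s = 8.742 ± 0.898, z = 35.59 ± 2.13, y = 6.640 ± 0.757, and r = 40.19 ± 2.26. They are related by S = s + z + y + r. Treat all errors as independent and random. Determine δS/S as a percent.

S is a linear combination, so absolute uncertainties add in quadrature:
  (δs)² = 0.806;  (δz)² = 4.54;  (δy)² = 0.573;  (δr)² = 5.11
δS = √(11.0) = 3.32
S = 91.16, so δS/S = 3.32/91.16 = 0.0364.

3.64%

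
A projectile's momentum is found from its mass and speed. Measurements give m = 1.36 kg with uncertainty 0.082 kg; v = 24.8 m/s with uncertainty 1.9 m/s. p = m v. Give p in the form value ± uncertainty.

33.7 ± 3.29 kg·m/s

Products/powers → add relative errors in quadrature, weighted by exponent:
  (1·δm/m)² = (1×0.0603)² = 0.00364;  (1·δv/v)² = (1×0.0766)² = 0.00587
δp/p = √(0.00950) = 0.0975
p = 33.7 kg·m/s, so δp = 0.0975 × 33.7 = 3.29 kg·m/s.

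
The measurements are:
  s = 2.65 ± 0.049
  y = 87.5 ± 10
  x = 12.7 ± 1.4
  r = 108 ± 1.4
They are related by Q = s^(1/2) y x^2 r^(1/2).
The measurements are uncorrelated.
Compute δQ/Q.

0.249

For a monomial Q ∝ s^(1/2), y, x^2, r^(1/2), fractional errors add in quadrature:
  (½·δs/s)² = (0.5×0.0185)² = 8.55e-05;  (1·δy/y)² = (1×0.114)² = 0.0131;  (2·δx/x)² = (2×0.110)² = 0.0486;  (½·δr/r)² = (0.5×0.0130)² = 4.2e-05
δQ/Q = √(0.0618) = 0.249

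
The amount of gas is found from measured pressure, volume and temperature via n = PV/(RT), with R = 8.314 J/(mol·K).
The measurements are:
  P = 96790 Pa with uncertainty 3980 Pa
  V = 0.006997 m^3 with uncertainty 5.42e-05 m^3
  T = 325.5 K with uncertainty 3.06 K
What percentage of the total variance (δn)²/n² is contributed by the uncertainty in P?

91.9%

(δn/n)² = (1·δP/P)² + (1·δV/V)² + (-1·δT/T)²
  P term: (1×0.0411)² = 0.00169
  V term: (1×0.00775)² = 6e-05
  T term: (-1×0.00940)² = 8.84e-05
Total = 0.00184. Share from P = 0.00169/0.00184 = 0.919.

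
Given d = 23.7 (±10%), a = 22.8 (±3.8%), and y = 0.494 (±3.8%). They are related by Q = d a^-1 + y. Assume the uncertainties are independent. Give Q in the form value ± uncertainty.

1.53 ± 0.113

Let p = d·a^-1 = 1.04. δp/p = √((1·δd/d)² + (-1·δa/a)²) = √(0.0100 + 0.00144) = 0.107, so δp = 0.111.
Q = p + y: δQ = √(δp² + δy²) = √(0.0124 + 0.000352) = 0.113
Q = 1.53.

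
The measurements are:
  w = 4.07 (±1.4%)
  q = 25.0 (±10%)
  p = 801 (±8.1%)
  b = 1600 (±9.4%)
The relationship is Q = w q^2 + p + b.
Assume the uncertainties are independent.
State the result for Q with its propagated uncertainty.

Let h = w·q^2 = 2540. δh/h = √((1·δw/w)² + (2·δq/q)²) = √(0.000196 + 0.0400) = 0.200, so δh = 510.
Q = h + p + b: δQ = √(δh² + δp² + δb²) = √(2.6e+05 + 4210 + 22600) = 536
Q = 4940.

4940 ± 536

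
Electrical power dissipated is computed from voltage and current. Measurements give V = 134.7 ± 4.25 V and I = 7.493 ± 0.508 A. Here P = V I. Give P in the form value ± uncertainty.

Products/powers → add relative errors in quadrature, weighted by exponent:
  (1·δV/V)² = (1×0.0316)² = 0.000996;  (1·δI/I)² = (1×0.0678)² = 0.00460
δP/P = √(0.00559) = 0.0748
P = 1009 W, so δP = 0.0748 × 1009 = 75.5 W.

1009 ± 75.5 W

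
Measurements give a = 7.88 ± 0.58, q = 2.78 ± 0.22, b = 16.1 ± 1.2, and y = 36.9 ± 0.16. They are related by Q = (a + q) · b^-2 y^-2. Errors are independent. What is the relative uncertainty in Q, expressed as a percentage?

Let u = a + q = 10.7. δu = √(δa² + δq²) = √(0.336 + 0.0484) = 0.620, so δu/u = 0.0582.
Q is then a monomial in u, b, y:
δQ/Q = √((δu/u)² + (-2·δb/b)² + (-2·δy/y)²) = √(0.00339 + 0.0222 + 7.52e-05) = 0.160

16.0%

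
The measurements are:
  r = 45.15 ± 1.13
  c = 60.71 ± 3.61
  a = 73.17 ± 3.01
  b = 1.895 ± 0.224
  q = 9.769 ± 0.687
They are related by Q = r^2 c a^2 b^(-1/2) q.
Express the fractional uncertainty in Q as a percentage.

14.6%

Each factor contributes (exponent × relative error)² to (δQ/Q)²:
  (2·δr/r)² = (2×0.0250)² = 0.00251;  (1·δc/c)² = (1×0.0595)² = 0.00354;  (2·δa/a)² = (2×0.0411)² = 0.00677;  (−½·δb/b)² = (-0.5×0.118)² = 0.00349;  (1·δq/q)² = (1×0.0703)² = 0.00495
δQ/Q = √(0.0212) = 0.146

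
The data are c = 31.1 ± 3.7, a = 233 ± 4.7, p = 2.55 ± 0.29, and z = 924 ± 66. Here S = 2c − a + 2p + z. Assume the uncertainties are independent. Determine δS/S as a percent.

8.78%

S is a linear combination, so absolute uncertainties add in quadrature:
  (2·δc)² = 54.8;  (δa)² = 22.1;  (2·δp)² = 0.336;  (δz)² = 4360
δS = √(4430) = 66.6
S = 758, so δS/S = 66.6/758 = 0.0878.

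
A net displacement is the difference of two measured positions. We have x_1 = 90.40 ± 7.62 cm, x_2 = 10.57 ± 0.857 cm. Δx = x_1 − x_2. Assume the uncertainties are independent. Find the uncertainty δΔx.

Δx is a linear combination, so absolute uncertainties add in quadrature:
  (δx_1)² = 58.1;  (δx_2)² = 0.734
δΔx = √(58.8) = 7.67 cm

7.67 cm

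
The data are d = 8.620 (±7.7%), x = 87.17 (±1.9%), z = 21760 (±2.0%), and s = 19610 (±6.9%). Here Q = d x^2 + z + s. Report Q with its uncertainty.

106900 ± 5800

Let p = d·x^2 = 65500. δp/p = √((1·δd/d)² + (2·δx/x)²) = √(0.00593 + 0.00144) = 0.0859, so δp = 5620.
Q = p + z + s: δQ = √(δp² + δz² + δs²) = √(3.16e+07 + 1.89e+05 + 1.83e+06) = 5800
Q = 106900.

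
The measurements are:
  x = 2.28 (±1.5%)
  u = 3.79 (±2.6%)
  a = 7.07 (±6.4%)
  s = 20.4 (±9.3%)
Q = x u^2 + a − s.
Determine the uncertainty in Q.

2.64

Let p = x·u^2 = 32.8. δp/p = √((1·δx/x)² + (2·δu/u)²) = √(0.000225 + 0.00270) = 0.0541, so δp = 1.77.
Q = p + a − s: δQ = √(δp² + δa² + δs²) = √(3.14 + 0.205 + 3.60) = 2.64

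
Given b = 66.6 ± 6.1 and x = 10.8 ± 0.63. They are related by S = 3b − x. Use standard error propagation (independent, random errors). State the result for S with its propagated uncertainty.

Sums and differences: (δS)² = Σ (cᵢ δxᵢ)².
  (3·δb)² = 335;  (δx)² = 0.397
δS = √(335) = 18.3
S = 189.

189 ± 18.3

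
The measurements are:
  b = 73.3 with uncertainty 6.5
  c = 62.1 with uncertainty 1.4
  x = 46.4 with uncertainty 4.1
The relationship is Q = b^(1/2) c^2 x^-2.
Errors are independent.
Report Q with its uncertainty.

Each factor contributes (exponent × relative error)² to (δQ/Q)²:
  (½·δb/b)² = (0.5×0.0887)² = 0.00197;  (2·δc/c)² = (2×0.0225)² = 0.00203;  (-2·δx/x)² = (-2×0.0884)² = 0.0312
δQ/Q = √(0.0352) = 0.188
Q = 15.3, so δQ = 0.188 × 15.3 = 2.88.

15.3 ± 2.88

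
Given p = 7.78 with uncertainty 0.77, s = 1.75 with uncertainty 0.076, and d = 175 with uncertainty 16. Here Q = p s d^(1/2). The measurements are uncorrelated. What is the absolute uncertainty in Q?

Each factor contributes (exponent × relative error)² to (δQ/Q)²:
  (1·δp/p)² = (1×0.0990)² = 0.00980;  (1·δs/s)² = (1×0.0434)² = 0.00189;  (½·δd/d)² = (0.5×0.0914)² = 0.00209
δQ/Q = √(0.0138) = 0.117
Q = 180, so δQ = 0.117 × 180 = 21.1.

21.1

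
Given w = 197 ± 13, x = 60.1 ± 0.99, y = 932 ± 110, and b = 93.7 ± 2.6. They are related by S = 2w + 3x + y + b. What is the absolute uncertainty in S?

113

For a sum/difference, combine absolute errors in quadrature:
  (2·δw)² = 676;  (3·δx)² = 8.82;  (δy)² = 12100;  (δb)² = 6.76
δS = √(12800) = 113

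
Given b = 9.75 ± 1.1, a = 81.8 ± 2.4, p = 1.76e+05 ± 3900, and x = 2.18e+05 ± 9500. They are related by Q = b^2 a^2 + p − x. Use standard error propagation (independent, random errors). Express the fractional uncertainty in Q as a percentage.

Let w = b^2·a^2 = 6.36e+05. δw/w = √((2·δb/b)² + (2·δa/a)²) = √(0.0509 + 0.00344) = 0.233, so δw = 1.48e+05.
Q = w + p − x: δQ = √(δw² + δp² + δx²) = √(2.2e+10 + 1.52e+07 + 9.02e+07) = 1.49e+05
Q = 5.94e+05, so δQ/Q = 1.49e+05/5.94e+05 = 0.250.

25.0%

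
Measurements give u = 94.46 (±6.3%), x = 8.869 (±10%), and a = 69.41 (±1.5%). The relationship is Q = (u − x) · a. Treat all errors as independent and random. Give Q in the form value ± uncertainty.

5941 ± 427

Let w = u − x = 85.59. δw = √(δu² + δx²) = √(35.4 + 0.787) = 6.02, so δw/w = 0.0703.
Q is then a monomial in w, a:
δQ/Q = √((δw/w)² + (1·δa/a)²) = √(0.00494 + 0.000225) = 0.0719
Q = 5941, so δQ = 0.0719 × 5941 = 427.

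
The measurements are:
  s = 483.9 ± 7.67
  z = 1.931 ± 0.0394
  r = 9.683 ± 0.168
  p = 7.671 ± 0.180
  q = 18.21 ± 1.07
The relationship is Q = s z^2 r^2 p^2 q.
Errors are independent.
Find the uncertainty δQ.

1.7e+07

Each factor contributes (exponent × relative error)² to (δQ/Q)²:
  (1·δs/s)² = (1×0.0159)² = 0.000251;  (2·δz/z)² = (2×0.0204)² = 0.00167;  (2·δr/r)² = (2×0.0173)² = 0.00120;  (2·δp/p)² = (2×0.0235)² = 0.00220;  (1·δq/q)² = (1×0.0588)² = 0.00345
δQ/Q = √(0.00878) = 0.0937
Q = 1.813e+08, so δQ = 0.0937 × 1.813e+08 = 1.7e+07.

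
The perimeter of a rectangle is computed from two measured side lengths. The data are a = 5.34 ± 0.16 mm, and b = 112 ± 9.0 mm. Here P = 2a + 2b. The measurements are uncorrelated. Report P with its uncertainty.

Sums and differences: (δP)² = Σ (cᵢ δxᵢ)².
  (2·δa)² = 0.102;  (2·δb)² = 324
δP = √(324) = 18.0 mm
P = 235 mm.

235 ± 18.0 mm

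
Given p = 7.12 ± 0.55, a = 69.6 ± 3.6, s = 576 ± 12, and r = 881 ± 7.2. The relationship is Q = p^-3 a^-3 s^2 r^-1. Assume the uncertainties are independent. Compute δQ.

Each factor contributes (exponent × relative error)² to (δQ/Q)²:
  (-3·δp/p)² = (-3×0.0772)² = 0.0537;  (-3·δa/a)² = (-3×0.0517)² = 0.0241;  (2·δs/s)² = (2×0.0208)² = 0.00174;  (-1·δr/r)² = (-1×0.00817)² = 6.68e-05
δQ/Q = √(0.0796) = 0.282
Q = 3.09e-06, so δQ = 0.282 × 3.09e-06 = 8.73e-07.

8.73e-07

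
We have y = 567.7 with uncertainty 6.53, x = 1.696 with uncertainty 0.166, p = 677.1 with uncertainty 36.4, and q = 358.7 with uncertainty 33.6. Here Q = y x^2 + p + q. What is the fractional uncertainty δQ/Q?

0.121

Let w = y·x^2 = 1633. δw/w = √((1·δy/y)² + (2·δx/x)²) = √(0.000132 + 0.0383) = 0.196, so δw = 320.
Q = w + p + q: δQ = √(δw² + δp² + δq²) = √(1.03e+05 + 1320 + 1130) = 324
Q = 2669, so δQ/Q = 324/2669 = 0.121.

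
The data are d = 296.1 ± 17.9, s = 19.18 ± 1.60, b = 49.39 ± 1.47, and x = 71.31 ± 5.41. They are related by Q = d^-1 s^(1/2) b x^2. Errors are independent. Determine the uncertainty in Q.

Q is a product of powers, so relative uncertainties combine in quadrature:
  (-1·δd/d)² = (-1×0.0605)² = 0.00365;  (½·δs/s)² = (0.5×0.0834)² = 0.00174;  (1·δb/b)² = (1×0.0298)² = 0.000886;  (2·δx/x)² = (2×0.0759)² = 0.0230
δQ/Q = √(0.0293) = 0.171
Q = 3715, so δQ = 0.171 × 3715 = 636.

636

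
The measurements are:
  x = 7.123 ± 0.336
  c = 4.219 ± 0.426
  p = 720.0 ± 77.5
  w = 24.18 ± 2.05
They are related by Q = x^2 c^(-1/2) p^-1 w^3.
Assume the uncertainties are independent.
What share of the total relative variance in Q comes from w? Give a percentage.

(δQ/Q)² = (2·δx/x)² + (−½·δc/c)² + (-1·δp/p)² + (3·δw/w)²
  x term: (2×0.0472)² = 0.00890
  c term: (-0.5×0.101)² = 0.00255
  p term: (-1×0.108)² = 0.0116
  w term: (3×0.0848)² = 0.0647
Total = 0.0877. Share from w = 0.0647/0.0877 = 0.737.

73.7%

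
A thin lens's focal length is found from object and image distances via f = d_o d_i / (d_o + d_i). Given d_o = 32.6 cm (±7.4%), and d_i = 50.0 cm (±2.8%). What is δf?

∂f/∂d_o = (d_i/(d_o+d_i))² = 0.366;  ∂f/∂d_i = (d_o/(d_o+d_i))² = 0.156
δf = √((∂f/∂d_o · δd_o)² + (∂f/∂d_i · δd_i)²) = √(0.781 + 0.0476) = 0.910 cm

0.910 cm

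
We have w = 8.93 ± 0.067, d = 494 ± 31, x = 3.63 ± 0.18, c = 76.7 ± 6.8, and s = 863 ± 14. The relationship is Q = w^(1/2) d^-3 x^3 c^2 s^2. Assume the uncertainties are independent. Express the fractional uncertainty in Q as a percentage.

30.0%

Products/powers → add relative errors in quadrature, weighted by exponent:
  (½·δw/w)² = (0.5×0.00750)² = 1.41e-05;  (-3·δd/d)² = (-3×0.0628)² = 0.0354;  (3·δx/x)² = (3×0.0496)² = 0.0221;  (2·δc/c)² = (2×0.0887)² = 0.0314;  (2·δs/s)² = (2×0.0162)² = 0.00105
δQ/Q = √(0.0901) = 0.300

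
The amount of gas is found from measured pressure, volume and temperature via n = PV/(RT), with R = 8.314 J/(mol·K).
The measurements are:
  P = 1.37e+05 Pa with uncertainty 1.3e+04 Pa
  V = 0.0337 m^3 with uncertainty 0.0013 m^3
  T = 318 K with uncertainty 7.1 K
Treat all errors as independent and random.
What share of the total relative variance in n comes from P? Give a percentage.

81.9%

(δn/n)² = (1·δP/P)² + (1·δV/V)² + (-1·δT/T)²
  P term: (1×0.0949)² = 0.00900
  V term: (1×0.0386)² = 0.00149
  T term: (-1×0.0223)² = 0.000498
Total = 0.0110. Share from P = 0.00900/0.0110 = 0.819.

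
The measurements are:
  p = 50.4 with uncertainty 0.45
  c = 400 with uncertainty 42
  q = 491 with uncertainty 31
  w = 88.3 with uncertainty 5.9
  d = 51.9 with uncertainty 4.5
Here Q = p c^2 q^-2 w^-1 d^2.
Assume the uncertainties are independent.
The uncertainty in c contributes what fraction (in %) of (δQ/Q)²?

46.6%

(δQ/Q)² = (1·δp/p)² + (2·δc/c)² + (-2·δq/q)² + (-1·δw/w)² + (2·δd/d)²
  p term: (1×0.00893)² = 7.97e-05
  c term: (2×0.105)² = 0.0441
  q term: (-2×0.0631)² = 0.0159
  w term: (-1×0.0668)² = 0.00446
  d term: (2×0.0867)² = 0.0301
Total = 0.0947. Share from c = 0.0441/0.0947 = 0.466.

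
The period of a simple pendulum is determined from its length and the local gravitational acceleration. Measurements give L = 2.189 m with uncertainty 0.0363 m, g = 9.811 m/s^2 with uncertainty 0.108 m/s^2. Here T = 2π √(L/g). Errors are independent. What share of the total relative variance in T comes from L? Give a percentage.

(δT/T)² = (½·δL/L)² + (−½·δg/g)²
  L term: (0.5×0.0166)² = 6.87e-05
  g term: (-0.5×0.0110)² = 3.03e-05
Total = 9.9e-05. Share from L = 6.87e-05/9.9e-05 = 0.694.

69.4%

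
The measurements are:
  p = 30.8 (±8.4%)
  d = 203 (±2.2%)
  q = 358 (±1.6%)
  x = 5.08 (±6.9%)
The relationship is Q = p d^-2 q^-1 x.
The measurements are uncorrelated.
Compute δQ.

Products/powers → add relative errors in quadrature, weighted by exponent:
  (1·δp/p)² = (1×0.0840)² = 0.00706;  (-2·δd/d)² = (-2×0.0220)² = 0.00194;  (-1·δq/q)² = (-1×0.0160)² = 0.000256;  (1·δx/x)² = (1×0.0690)² = 0.00476
δQ/Q = √(0.0140) = 0.118
Q = 1.06e-05, so δQ = 0.118 × 1.06e-05 = 1.26e-06.

1.26e-06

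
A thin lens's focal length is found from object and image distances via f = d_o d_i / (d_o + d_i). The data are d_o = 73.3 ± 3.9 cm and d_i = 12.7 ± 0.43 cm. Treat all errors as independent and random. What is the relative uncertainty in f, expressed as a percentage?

2.99%

∂f/∂d_o = (d_i/(d_o+d_i))² = 0.0218;  ∂f/∂d_i = (d_o/(d_o+d_i))² = 0.726
δf = √((∂f/∂d_o · δd_o)² + (∂f/∂d_i · δd_i)²) = √(0.00723 + 0.0976) = 0.324 cm
f = 10.8 cm, so δf/f = 0.324/10.8 = 0.0299.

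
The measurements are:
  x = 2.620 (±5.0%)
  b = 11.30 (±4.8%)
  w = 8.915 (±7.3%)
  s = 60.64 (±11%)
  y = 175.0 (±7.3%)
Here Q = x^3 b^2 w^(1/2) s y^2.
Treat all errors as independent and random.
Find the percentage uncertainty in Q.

25.8%

For a monomial Q ∝ x^3, b^2, w^(1/2), s, y^2, fractional errors add in quadrature:
  (3·δx/x)² = (3×0.0500)² = 0.0225;  (2·δb/b)² = (2×0.0480)² = 0.00922;  (½·δw/w)² = (0.5×0.0730)² = 0.00133;  (1·δs/s)² = (1×0.110)² = 0.0121;  (2·δy/y)² = (2×0.0730)² = 0.0213
δQ/Q = √(0.0665) = 0.258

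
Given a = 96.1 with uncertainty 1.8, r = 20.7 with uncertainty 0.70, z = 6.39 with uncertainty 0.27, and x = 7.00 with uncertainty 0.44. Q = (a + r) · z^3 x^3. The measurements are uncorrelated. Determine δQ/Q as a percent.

Let u = a + r = 117. δu = √(δa² + δr²) = √(3.24 + 0.490) = 1.93, so δu/u = 0.0165.
Q is then a monomial in u, z, x:
δQ/Q = √((δu/u)² + (3·δz/z)² + (3·δx/x)²) = √(0.000273 + 0.0161 + 0.0356) = 0.228

22.8%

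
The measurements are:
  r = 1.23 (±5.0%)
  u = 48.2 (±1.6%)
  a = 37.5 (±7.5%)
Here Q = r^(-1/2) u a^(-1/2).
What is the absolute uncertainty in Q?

0.339

Products/powers → add relative errors in quadrature, weighted by exponent:
  (−½·δr/r)² = (-0.5×0.0500)² = 0.000625;  (1·δu/u)² = (1×0.0160)² = 0.000256;  (−½·δa/a)² = (-0.5×0.0750)² = 0.00141
δQ/Q = √(0.00229) = 0.0478
Q = 7.10, so δQ = 0.0478 × 7.10 = 0.339.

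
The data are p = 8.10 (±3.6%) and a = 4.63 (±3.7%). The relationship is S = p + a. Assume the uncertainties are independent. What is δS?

0.338

For a sum/difference, combine absolute errors in quadrature:
  (δp)² = 0.0850;  (δa)² = 0.0293
δS = √(0.114) = 0.338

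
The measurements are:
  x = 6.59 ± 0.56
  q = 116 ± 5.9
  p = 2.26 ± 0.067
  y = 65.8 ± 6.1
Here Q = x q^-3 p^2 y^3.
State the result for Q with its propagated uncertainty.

6.14 ± 2.05

Since Q is a product/quotient, work with relative uncertainties:
  (1·δx/x)² = (1×0.0850)² = 0.00722;  (-3·δq/q)² = (-3×0.0509)² = 0.0233;  (2·δp/p)² = (2×0.0296)² = 0.00352;  (3·δy/y)² = (3×0.0927)² = 0.0773
δQ/Q = √(0.111) = 0.334
Q = 6.14, so δQ = 0.334 × 6.14 = 2.05.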